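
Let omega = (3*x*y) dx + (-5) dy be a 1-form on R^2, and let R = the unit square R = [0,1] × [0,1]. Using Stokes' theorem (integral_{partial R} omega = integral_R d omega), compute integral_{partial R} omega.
integral_(partial R) omega = -3/2

Stokes: integral_partial_R omega = integral_R d omega with d omega = (∂Q/∂x - ∂P/∂y) dx ∧ dy.
  ∂Q/∂x = 0
  ∂P/∂y = 3*x
  integrand = ∂Q/∂x - ∂P/∂y = -3*x.
Integrating over R: integral_0^1 integral_0^1 (-3*x) dx dy = -3/2.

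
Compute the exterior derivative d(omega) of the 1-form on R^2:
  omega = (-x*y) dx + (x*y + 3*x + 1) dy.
d(omega) = (x + y + 3) dx ∧ dy

For a 1-form omega = sum_i f_i dx_i, the exterior derivative is
  d(omega) = sum_{i < j} (∂f_j/∂x_i - ∂f_i/∂x_j) dx_i ∧ dx_j.
  coefficient of dx ∧ dy: ∂f_2/∂x - ∂f_1/∂y = ∂(x*y + 3*x + 1)/∂x - ∂(-x*y)/∂y = x + y + 3
Assembling: d(omega) = (x + y + 3) dx ∧ dy.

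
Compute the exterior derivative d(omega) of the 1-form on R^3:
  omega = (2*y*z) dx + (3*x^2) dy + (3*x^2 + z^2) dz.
d(omega) = (6*x - 2*z) dx ∧ dy + (6*x - 2*y) dx ∧ dz

For a 1-form omega = sum_i f_i dx_i, the exterior derivative is
  d(omega) = sum_{i < j} (∂f_j/∂x_i - ∂f_i/∂x_j) dx_i ∧ dx_j.
  coefficient of dx ∧ dy: ∂f_2/∂x - ∂f_1/∂y = ∂(3*x^2)/∂x - ∂(2*y*z)/∂y = 6*x - 2*z
  coefficient of dx ∧ dz: ∂f_3/∂x - ∂f_1/∂z = ∂(3*x^2 + z^2)/∂x - ∂(2*y*z)/∂z = 6*x - 2*y
Assembling: d(omega) = (6*x - 2*z) dx ∧ dy + (6*x - 2*y) dx ∧ dz.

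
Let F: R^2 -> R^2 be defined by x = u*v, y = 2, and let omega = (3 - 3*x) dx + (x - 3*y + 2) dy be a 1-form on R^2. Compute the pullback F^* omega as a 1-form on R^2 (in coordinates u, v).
F^* omega = (3*v*(-u*v + 1)) du + (3*u*(-u*v + 1)) dv

Using F^*(f dg) = (f ∘ F) d(g ∘ F), substitute each coordinate x_i by F_i(u, v) in f_i, and replace dx_i by d F_i = (∂F_i/∂u) du + (∂F_i/∂v) dv.
  For the x component: f_1(F) = -3*u*v + 3; d F_1 = (v) du + (u) dv
  For the y component: f_2(F) = u*v - 4; d F_2 = (0) du + (0) dv
Combining and collecting du, dv coefficients:
  coeff of du: 3*v*(-u*v + 1)
  coeff of dv: 3*u*(-u*v + 1)
F^* omega = (3*v*(-u*v + 1)) du + (3*u*(-u*v + 1)) dv.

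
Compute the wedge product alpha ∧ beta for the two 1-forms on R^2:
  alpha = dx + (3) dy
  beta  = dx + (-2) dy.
alpha ∧ beta = (-5) dx ∧ dy

Distribute the wedge, using dx_i ∧ dx_j = -dx_j ∧ dx_i and dx_i ∧ dx_i = 0. For each pair (i, j) with i < j, the coefficient of dx_i ∧ dx_j in alpha ∧ beta is (alpha_i * beta_j - alpha_j * beta_i). Collecting: alpha ∧ beta = (-5) dx ∧ dy.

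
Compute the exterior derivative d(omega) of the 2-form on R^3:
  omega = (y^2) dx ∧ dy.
d(omega) = 0

For a 2-form omega = sum_{i<j} g_{ij} dx_i ∧ dx_j, the exterior derivative is
  d(omega) = sum_{i<j} d(g_{ij}) ∧ dx_i ∧ dx_j = sum_{i<j, k} (∂g_{ij}/∂x_k) dx_k ∧ dx_i ∧ dx_j.
Expand each term, using dx_k ∧ dx_i ∧ dx_j = sgn(permutation) dx_{(a)} ∧ dx_{(b)} ∧ dx_{(c)} with (a < b < c) sorted:

Collecting like 3-forms: d(omega) = 0.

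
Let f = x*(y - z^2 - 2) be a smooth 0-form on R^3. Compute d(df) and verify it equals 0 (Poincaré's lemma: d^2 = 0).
d(df) = 0

Step 1: df = sum_i (∂f/∂x_i) dx_i = (y - z^2 - 2) dx + (x) dy + (-2*x*z) dz.
Step 2: Apply d again. Using the 1-form formula, the coefficient of dx ∧ dy in d(df) is ∂^2 f/∂x ∂y - ∂^2 f/∂y ∂x = (1) - (1) = 0 (equality of mixed partials for smooth f).
Similarly for dx ∧ dz and dy ∧ dz — all coefficients vanish. So d(df) = 0.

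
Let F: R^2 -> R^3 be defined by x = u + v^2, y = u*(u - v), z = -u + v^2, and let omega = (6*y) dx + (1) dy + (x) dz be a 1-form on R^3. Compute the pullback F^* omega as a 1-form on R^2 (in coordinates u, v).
F^* omega = (6*u^2 - 6*u*v + u - v^2 - v) du + (12*u^2*v - 12*u*v^2 + 2*u*v - u + 2*v^3) dv

Using F^*(f dg) = (f ∘ F) d(g ∘ F), substitute each coordinate x_i by F_i(u, v) in f_i, and replace dx_i by d F_i = (∂F_i/∂u) du + (∂F_i/∂v) dv.
  For the x component: f_1(F) = 6*u*(u - v); d F_1 = (1) du + (2*v) dv
  For the y component: f_2(F) = 1; d F_2 = (2*u - v) du + (-u) dv
  For the z component: f_3(F) = u + v^2; d F_3 = (-1) du + (2*v) dv
Combining and collecting du, dv coefficients:
  coeff of du: 6*u^2 - 6*u*v + u - v^2 - v
  coeff of dv: 12*u^2*v - 12*u*v^2 + 2*u*v - u + 2*v^3
F^* omega = (6*u^2 - 6*u*v + u - v^2 - v) du + (12*u^2*v - 12*u*v^2 + 2*u*v - u + 2*v^3) dv.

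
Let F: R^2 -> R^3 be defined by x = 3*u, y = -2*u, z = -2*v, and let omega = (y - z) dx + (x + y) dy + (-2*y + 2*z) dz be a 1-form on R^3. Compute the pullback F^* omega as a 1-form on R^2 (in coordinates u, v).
F^* omega = (-8*u + 6*v) du + (-8*u + 8*v) dv

Using F^*(f dg) = (f ∘ F) d(g ∘ F), substitute each coordinate x_i by F_i(u, v) in f_i, and replace dx_i by d F_i = (∂F_i/∂u) du + (∂F_i/∂v) dv.
  For the x component: f_1(F) = -2*u + 2*v; d F_1 = (3) du + (0) dv
  For the y component: f_2(F) = u; d F_2 = (-2) du + (0) dv
  For the z component: f_3(F) = 4*u - 4*v; d F_3 = (0) du + (-2) dv
Combining and collecting du, dv coefficients:
  coeff of du: -8*u + 6*v
  coeff of dv: -8*u + 8*v
F^* omega = (-8*u + 6*v) du + (-8*u + 8*v) dv.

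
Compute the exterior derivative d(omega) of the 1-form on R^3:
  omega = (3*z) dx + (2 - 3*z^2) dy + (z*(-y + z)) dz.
d(omega) = (-3) dx ∧ dz + (5*z) dy ∧ dz

For a 1-form omega = sum_i f_i dx_i, the exterior derivative is
  d(omega) = sum_{i < j} (∂f_j/∂x_i - ∂f_i/∂x_j) dx_i ∧ dx_j.
  coefficient of dx ∧ dz: ∂f_3/∂x - ∂f_1/∂z = ∂(z*(-y + z))/∂x - ∂(3*z)/∂z = -3
  coefficient of dy ∧ dz: ∂f_3/∂y - ∂f_2/∂z = ∂(z*(-y + z))/∂y - ∂(2 - 3*z^2)/∂z = 5*z
Assembling: d(omega) = (-3) dx ∧ dz + (5*z) dy ∧ dz.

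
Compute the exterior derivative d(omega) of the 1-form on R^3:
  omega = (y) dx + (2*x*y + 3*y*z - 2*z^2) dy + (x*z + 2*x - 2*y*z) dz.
d(omega) = (2*y - 1) dx ∧ dy + (z + 2) dx ∧ dz + (-3*y + 2*z) dy ∧ dz

For a 1-form omega = sum_i f_i dx_i, the exterior derivative is
  d(omega) = sum_{i < j} (∂f_j/∂x_i - ∂f_i/∂x_j) dx_i ∧ dx_j.
  coefficient of dx ∧ dy: ∂f_2/∂x - ∂f_1/∂y = ∂(2*x*y + 3*y*z - 2*z^2)/∂x - ∂(y)/∂y = 2*y - 1
  coefficient of dx ∧ dz: ∂f_3/∂x - ∂f_1/∂z = ∂(x*z + 2*x - 2*y*z)/∂x - ∂(y)/∂z = z + 2
  coefficient of dy ∧ dz: ∂f_3/∂y - ∂f_2/∂z = ∂(x*z + 2*x - 2*y*z)/∂y - ∂(2*x*y + 3*y*z - 2*z^2)/∂z = -3*y + 2*z
Assembling: d(omega) = (2*y - 1) dx ∧ dy + (z + 2) dx ∧ dz + (-3*y + 2*z) dy ∧ dz.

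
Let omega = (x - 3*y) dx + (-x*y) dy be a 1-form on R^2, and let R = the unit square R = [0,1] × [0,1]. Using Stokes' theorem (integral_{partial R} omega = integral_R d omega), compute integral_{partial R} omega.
integral_(partial R) omega = 5/2

Stokes: integral_partial_R omega = integral_R d omega with d omega = (∂Q/∂x - ∂P/∂y) dx ∧ dy.
  ∂Q/∂x = -y
  ∂P/∂y = -3
  integrand = ∂Q/∂x - ∂P/∂y = 3 - y.
Integrating over R: integral_0^1 integral_0^1 (3 - y) dx dy = 5/2.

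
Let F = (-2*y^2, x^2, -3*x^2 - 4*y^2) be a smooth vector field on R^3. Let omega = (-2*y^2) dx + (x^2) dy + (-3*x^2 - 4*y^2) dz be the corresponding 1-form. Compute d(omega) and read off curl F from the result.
d(omega) = (-8*y) dy ∧ dz + (6*x) dz ∧ dx + (2*x + 4*y) dx ∧ dy; curl F = (-8*y, 6*x, 2*x + 4*y)

d omega = sum_{i<j} (∂f_j/∂x_i - ∂f_i/∂x_j) dx_i ∧ dx_j. Under the identification (dy ∧ dz, dz ∧ dx, dx ∧ dy) ↔ (e_x, e_y, e_z), the coefficients are exactly the components of curl F. Compute:
  ∂R/∂y - ∂Q/∂z = (-8*y) - (0) = -8*y
  ∂P/∂z - ∂R/∂x = (0) - (-6*x) = 6*x
  ∂Q/∂x - ∂P/∂y = (2*x) - (-4*y) = 2*x + 4*y.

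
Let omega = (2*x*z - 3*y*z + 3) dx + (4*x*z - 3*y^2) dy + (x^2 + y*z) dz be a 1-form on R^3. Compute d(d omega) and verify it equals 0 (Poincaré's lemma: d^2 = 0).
d(d omega) = 0

Step 1: d omega = sum_{i<j} (∂f_j/∂x_i - ∂f_i/∂x_j) dx_i ∧ dx_j:
  coeff of dx ∧ dy: 7*z
  coeff of dx ∧ dz: 3*y
  coeff of dy ∧ dz: -4*x + z
Step 2: Apply d again to each 2-form coefficient. The only possible 3-form in R^3 is dx ∧ dy ∧ dz, with coefficient
  ∂(coeff of dy∧dz)/∂x - ∂(coeff of dx∧dz)/∂y + ∂(coeff of dx∧dy)/∂z
  = ∂/∂x (-4*x + z) - ∂/∂y (3*y) + ∂/∂z (7*z).
Each of these terms simplifies to sums of mixed partials that cancel in pairs. The result is 0 (by equality of mixed partials for smooth functions — Schwarz / Clairaut).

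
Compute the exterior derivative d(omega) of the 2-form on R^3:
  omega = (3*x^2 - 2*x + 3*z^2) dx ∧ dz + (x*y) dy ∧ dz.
d(omega) = (y) dx ∧ dy ∧ dz

For a 2-form omega = sum_{i<j} g_{ij} dx_i ∧ dx_j, the exterior derivative is
  d(omega) = sum_{i<j} d(g_{ij}) ∧ dx_i ∧ dx_j = sum_{i<j, k} (∂g_{ij}/∂x_k) dx_k ∧ dx_i ∧ dx_j.
Expand each term, using dx_k ∧ dx_i ∧ dx_j = sgn(permutation) dx_{(a)} ∧ dx_{(b)} ∧ dx_{(c)} with (a < b < c) sorted:
  d(x*y) includes (∂/∂x)(x*y) dx = (y) dx, which multiplied by dy ∧ dz gives (y) dx ∧ dy ∧ dz
Collecting like 3-forms: d(omega) = (y) dx ∧ dy ∧ dz.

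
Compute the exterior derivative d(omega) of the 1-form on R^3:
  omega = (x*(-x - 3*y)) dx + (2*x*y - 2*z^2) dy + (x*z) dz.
d(omega) = (3*x + 2*y) dx ∧ dy + (z) dx ∧ dz + (4*z) dy ∧ dz

For a 1-form omega = sum_i f_i dx_i, the exterior derivative is
  d(omega) = sum_{i < j} (∂f_j/∂x_i - ∂f_i/∂x_j) dx_i ∧ dx_j.
  coefficient of dx ∧ dy: ∂f_2/∂x - ∂f_1/∂y = ∂(2*x*y - 2*z^2)/∂x - ∂(x*(-x - 3*y))/∂y = 3*x + 2*y
  coefficient of dx ∧ dz: ∂f_3/∂x - ∂f_1/∂z = ∂(x*z)/∂x - ∂(x*(-x - 3*y))/∂z = z
  coefficient of dy ∧ dz: ∂f_3/∂y - ∂f_2/∂z = ∂(x*z)/∂y - ∂(2*x*y - 2*z^2)/∂z = 4*z
Assembling: d(omega) = (3*x + 2*y) dx ∧ dy + (z) dx ∧ dz + (4*z) dy ∧ dz.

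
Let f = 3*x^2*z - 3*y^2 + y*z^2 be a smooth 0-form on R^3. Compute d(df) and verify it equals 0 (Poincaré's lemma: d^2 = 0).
d(df) = 0

Step 1: df = sum_i (∂f/∂x_i) dx_i = (6*x*z) dx + (-6*y + z^2) dy + (3*x^2 + 2*y*z) dz.
Step 2: Apply d again. Using the 1-form formula, the coefficient of dx ∧ dy in d(df) is ∂^2 f/∂x ∂y - ∂^2 f/∂y ∂x = (0) - (0) = 0 (equality of mixed partials for smooth f).
Similarly for dx ∧ dz and dy ∧ dz — all coefficients vanish. So d(df) = 0.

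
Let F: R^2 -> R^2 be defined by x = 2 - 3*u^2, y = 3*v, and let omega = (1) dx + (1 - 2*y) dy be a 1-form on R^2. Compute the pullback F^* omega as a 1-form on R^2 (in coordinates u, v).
F^* omega = (-6*u) du + (3 - 18*v) dv

Using F^*(f dg) = (f ∘ F) d(g ∘ F), substitute each coordinate x_i by F_i(u, v) in f_i, and replace dx_i by d F_i = (∂F_i/∂u) du + (∂F_i/∂v) dv.
  For the x component: f_1(F) = 1; d F_1 = (-6*u) du + (0) dv
  For the y component: f_2(F) = 1 - 6*v; d F_2 = (0) du + (3) dv
Combining and collecting du, dv coefficients:
  coeff of du: -6*u
  coeff of dv: 3 - 18*v
F^* omega = (-6*u) du + (3 - 18*v) dv.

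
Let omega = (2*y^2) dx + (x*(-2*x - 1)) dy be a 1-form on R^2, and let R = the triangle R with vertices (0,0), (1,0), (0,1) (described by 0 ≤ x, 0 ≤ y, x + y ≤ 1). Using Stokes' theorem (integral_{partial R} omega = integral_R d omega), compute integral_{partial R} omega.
integral_(partial R) omega = -11/6

Stokes: integral_partial_R omega = integral_R d omega with d omega = (∂Q/∂x - ∂P/∂y) dx ∧ dy.
  ∂Q/∂x = -4*x - 1
  ∂P/∂y = 4*y
  integrand = ∂Q/∂x - ∂P/∂y = -4*x - 4*y - 1.
Integrating over R: integral_0^1 integral_0^{1-x} (-4*x - 4*y - 1) dy dx = -11/6.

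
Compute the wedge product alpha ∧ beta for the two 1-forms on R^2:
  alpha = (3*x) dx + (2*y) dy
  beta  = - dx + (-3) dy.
alpha ∧ beta = (-9*x + 2*y) dx ∧ dy

Distribute the wedge, using dx_i ∧ dx_j = -dx_j ∧ dx_i and dx_i ∧ dx_i = 0. For each pair (i, j) with i < j, the coefficient of dx_i ∧ dx_j in alpha ∧ beta is (alpha_i * beta_j - alpha_j * beta_i). Collecting: alpha ∧ beta = (-9*x + 2*y) dx ∧ dy.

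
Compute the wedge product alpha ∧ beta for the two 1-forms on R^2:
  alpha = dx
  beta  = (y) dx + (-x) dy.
alpha ∧ beta = (-x) dx ∧ dy

Distribute the wedge, using dx_i ∧ dx_j = -dx_j ∧ dx_i and dx_i ∧ dx_i = 0. For each pair (i, j) with i < j, the coefficient of dx_i ∧ dx_j in alpha ∧ beta is (alpha_i * beta_j - alpha_j * beta_i). Collecting: alpha ∧ beta = (-x) dx ∧ dy.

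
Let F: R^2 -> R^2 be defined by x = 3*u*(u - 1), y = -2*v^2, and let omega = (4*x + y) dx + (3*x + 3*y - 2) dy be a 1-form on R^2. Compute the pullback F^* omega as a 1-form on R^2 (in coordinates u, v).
F^* omega = (72*u^3 - 108*u^2 - 12*u*v^2 + 36*u + 6*v^2) du + (4*v*(-9*u^2 + 9*u + 6*v^2 + 2)) dv

Using F^*(f dg) = (f ∘ F) d(g ∘ F), substitute each coordinate x_i by F_i(u, v) in f_i, and replace dx_i by d F_i = (∂F_i/∂u) du + (∂F_i/∂v) dv.
  For the x component: f_1(F) = 12*u^2 - 12*u - 2*v^2; d F_1 = (6*u - 3) du + (0) dv
  For the y component: f_2(F) = 9*u^2 - 9*u - 6*v^2 - 2; d F_2 = (0) du + (-4*v) dv
Combining and collecting du, dv coefficients:
  coeff of du: 72*u^3 - 108*u^2 - 12*u*v^2 + 36*u + 6*v^2
  coeff of dv: 4*v*(-9*u^2 + 9*u + 6*v^2 + 2)
F^* omega = (72*u^3 - 108*u^2 - 12*u*v^2 + 36*u + 6*v^2) du + (4*v*(-9*u^2 + 9*u + 6*v^2 + 2)) dv.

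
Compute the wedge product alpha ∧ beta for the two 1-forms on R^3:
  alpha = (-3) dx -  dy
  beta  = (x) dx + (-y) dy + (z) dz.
alpha ∧ beta = (x + 3*y) dx ∧ dy + (-3*z) dx ∧ dz + (-z) dy ∧ dz

Distribute the wedge, using dx_i ∧ dx_j = -dx_j ∧ dx_i and dx_i ∧ dx_i = 0. For each pair (i, j) with i < j, the coefficient of dx_i ∧ dx_j in alpha ∧ beta is (alpha_i * beta_j - alpha_j * beta_i). Collecting: alpha ∧ beta = (x + 3*y) dx ∧ dy + (-3*z) dx ∧ dz + (-z) dy ∧ dz.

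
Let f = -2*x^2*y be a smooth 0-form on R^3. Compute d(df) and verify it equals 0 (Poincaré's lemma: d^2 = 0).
d(df) = 0

Step 1: df = sum_i (∂f/∂x_i) dx_i = (-4*x*y) dx + (-2*x^2) dy + (0) dz.
Step 2: Apply d again. Using the 1-form formula, the coefficient of dx ∧ dy in d(df) is ∂^2 f/∂x ∂y - ∂^2 f/∂y ∂x = (-4*x) - (-4*x) = 0 (equality of mixed partials for smooth f).
Similarly for dx ∧ dz and dy ∧ dz — all coefficients vanish. So d(df) = 0.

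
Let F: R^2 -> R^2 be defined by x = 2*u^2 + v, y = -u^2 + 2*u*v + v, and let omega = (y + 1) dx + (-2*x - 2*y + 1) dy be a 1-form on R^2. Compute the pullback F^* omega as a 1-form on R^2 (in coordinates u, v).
F^* omega = (12*u^2*v - 8*u*v^2 + 12*u*v + 2*u - 8*v^2 + 2*v) du + (-4*u^3 - 8*u^2*v - 3*u^2 - 10*u*v + 2*u - 3*v + 2) dv

Using F^*(f dg) = (f ∘ F) d(g ∘ F), substitute each coordinate x_i by F_i(u, v) in f_i, and replace dx_i by d F_i = (∂F_i/∂u) du + (∂F_i/∂v) dv.
  For the x component: f_1(F) = -u^2 + 2*u*v + v + 1; d F_1 = (4*u) du + (1) dv
  For the y component: f_2(F) = -2*u^2 - 4*u*v - 4*v + 1; d F_2 = (-2*u + 2*v) du + (2*u + 1) dv
Combining and collecting du, dv coefficients:
  coeff of du: 12*u^2*v - 8*u*v^2 + 12*u*v + 2*u - 8*v^2 + 2*v
  coeff of dv: -4*u^3 - 8*u^2*v - 3*u^2 - 10*u*v + 2*u - 3*v + 2
F^* omega = (12*u^2*v - 8*u*v^2 + 12*u*v + 2*u - 8*v^2 + 2*v) du + (-4*u^3 - 8*u^2*v - 3*u^2 - 10*u*v + 2*u - 3*v + 2) dv.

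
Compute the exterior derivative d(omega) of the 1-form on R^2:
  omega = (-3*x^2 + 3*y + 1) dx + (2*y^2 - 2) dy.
d(omega) = (-3) dx ∧ dy

For a 1-form omega = sum_i f_i dx_i, the exterior derivative is
  d(omega) = sum_{i < j} (∂f_j/∂x_i - ∂f_i/∂x_j) dx_i ∧ dx_j.
  coefficient of dx ∧ dy: ∂f_2/∂x - ∂f_1/∂y = ∂(2*y^2 - 2)/∂x - ∂(-3*x^2 + 3*y + 1)/∂y = -3
Assembling: d(omega) = (-3) dx ∧ dy.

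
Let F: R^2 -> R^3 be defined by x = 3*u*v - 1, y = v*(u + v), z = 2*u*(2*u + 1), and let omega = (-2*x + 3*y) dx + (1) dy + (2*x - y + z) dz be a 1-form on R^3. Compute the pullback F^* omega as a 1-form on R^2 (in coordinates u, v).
F^* omega = (32*u^3 + 40*u^2*v + 24*u^2 - 17*u*v^2 + 10*u*v - 12*u + 9*v^3 - 2*v^2 + 7*v - 4) du + (-9*u^2*v + 9*u*v^2 + 7*u + 2*v) dv

Using F^*(f dg) = (f ∘ F) d(g ∘ F), substitute each coordinate x_i by F_i(u, v) in f_i, and replace dx_i by d F_i = (∂F_i/∂u) du + (∂F_i/∂v) dv.
  For the x component: f_1(F) = -3*u*v + 3*v^2 + 2; d F_1 = (3*v) du + (3*u) dv
  For the y component: f_2(F) = 1; d F_2 = (v) du + (u + 2*v) dv
  For the z component: f_3(F) = 4*u^2 + 5*u*v + 2*u - v^2 - 2; d F_3 = (8*u + 2) du + (0) dv
Combining and collecting du, dv coefficients:
  coeff of du: 32*u^3 + 40*u^2*v + 24*u^2 - 17*u*v^2 + 10*u*v - 12*u + 9*v^3 - 2*v^2 + 7*v - 4
  coeff of dv: -9*u^2*v + 9*u*v^2 + 7*u + 2*v
F^* omega = (32*u^3 + 40*u^2*v + 24*u^2 - 17*u*v^2 + 10*u*v - 12*u + 9*v^3 - 2*v^2 + 7*v - 4) du + (-9*u^2*v + 9*u*v^2 + 7*u + 2*v) dv.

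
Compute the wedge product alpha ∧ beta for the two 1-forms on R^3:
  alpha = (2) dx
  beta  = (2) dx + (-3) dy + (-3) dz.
alpha ∧ beta = (-6) dx ∧ dy + (-6) dx ∧ dz

Distribute the wedge, using dx_i ∧ dx_j = -dx_j ∧ dx_i and dx_i ∧ dx_i = 0. For each pair (i, j) with i < j, the coefficient of dx_i ∧ dx_j in alpha ∧ beta is (alpha_i * beta_j - alpha_j * beta_i). Collecting: alpha ∧ beta = (-6) dx ∧ dy + (-6) dx ∧ dz.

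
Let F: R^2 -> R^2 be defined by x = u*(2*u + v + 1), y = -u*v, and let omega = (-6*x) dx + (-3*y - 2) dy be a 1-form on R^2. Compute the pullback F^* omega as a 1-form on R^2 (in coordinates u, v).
F^* omega = (-48*u^3 - 36*u^2*v - 36*u^2 - 9*u*v^2 - 12*u*v - 6*u + 2*v) du + (u*(-12*u^2 - 9*u*v - 6*u + 2)) dv

Using F^*(f dg) = (f ∘ F) d(g ∘ F), substitute each coordinate x_i by F_i(u, v) in f_i, and replace dx_i by d F_i = (∂F_i/∂u) du + (∂F_i/∂v) dv.
  For the x component: f_1(F) = 6*u*(-2*u - v - 1); d F_1 = (4*u + v + 1) du + (u) dv
  For the y component: f_2(F) = 3*u*v - 2; d F_2 = (-v) du + (-u) dv
Combining and collecting du, dv coefficients:
  coeff of du: -48*u^3 - 36*u^2*v - 36*u^2 - 9*u*v^2 - 12*u*v - 6*u + 2*v
  coeff of dv: u*(-12*u^2 - 9*u*v - 6*u + 2)
F^* omega = (-48*u^3 - 36*u^2*v - 36*u^2 - 9*u*v^2 - 12*u*v - 6*u + 2*v) du + (u*(-12*u^2 - 9*u*v - 6*u + 2)) dv.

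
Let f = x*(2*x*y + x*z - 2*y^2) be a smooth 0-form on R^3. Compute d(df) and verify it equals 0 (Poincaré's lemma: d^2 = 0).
d(df) = 0

Step 1: df = sum_i (∂f/∂x_i) dx_i = (4*x*y + 2*x*z - 2*y^2) dx + (2*x*(x - 2*y)) dy + (x^2) dz.
Step 2: Apply d again. Using the 1-form formula, the coefficient of dx ∧ dy in d(df) is ∂^2 f/∂x ∂y - ∂^2 f/∂y ∂x = (4*x - 4*y) - (4*x - 4*y) = 0 (equality of mixed partials for smooth f).
Similarly for dx ∧ dz and dy ∧ dz — all coefficients vanish. So d(df) = 0.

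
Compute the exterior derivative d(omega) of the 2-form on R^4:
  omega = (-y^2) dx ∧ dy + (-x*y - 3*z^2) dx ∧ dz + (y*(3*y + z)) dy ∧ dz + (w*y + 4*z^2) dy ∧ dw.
d(omega) = (x) dx ∧ dy ∧ dz + (-8*z) dy ∧ dz ∧ dw

For a 2-form omega = sum_{i<j} g_{ij} dx_i ∧ dx_j, the exterior derivative is
  d(omega) = sum_{i<j} d(g_{ij}) ∧ dx_i ∧ dx_j = sum_{i<j, k} (∂g_{ij}/∂x_k) dx_k ∧ dx_i ∧ dx_j.
Expand each term, using dx_k ∧ dx_i ∧ dx_j = sgn(permutation) dx_{(a)} ∧ dx_{(b)} ∧ dx_{(c)} with (a < b < c) sorted:
  d(-x*y - 3*z^2) includes (∂/∂y)(-x*y - 3*z^2) dy = (-x) dy, which multiplied by dx ∧ dz gives (x) dx ∧ dy ∧ dz
  d(w*y + 4*z^2) includes (∂/∂z)(w*y + 4*z^2) dz = (8*z) dz, which multiplied by dy ∧ dw gives (-8*z) dy ∧ dz ∧ dw
Collecting like 3-forms: d(omega) = (x) dx ∧ dy ∧ dz + (-8*z) dy ∧ dz ∧ dw.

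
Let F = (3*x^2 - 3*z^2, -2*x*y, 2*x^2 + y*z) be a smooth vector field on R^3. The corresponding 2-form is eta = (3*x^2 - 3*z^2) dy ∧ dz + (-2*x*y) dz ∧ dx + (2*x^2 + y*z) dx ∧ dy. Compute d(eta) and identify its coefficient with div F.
d(eta) = (4*x + y) dx ∧ dy ∧ dz; div F = 4*x + y

For a 2-form in R^3 of the form above, applying d gives a 3-form with coefficient ∂P/∂x + ∂Q/∂y + ∂R/∂z:
  ∂P/∂x = 6*x
  ∂Q/∂y = -2*x
  ∂R/∂z = y
Sum = 4*x + y, which is exactly div F.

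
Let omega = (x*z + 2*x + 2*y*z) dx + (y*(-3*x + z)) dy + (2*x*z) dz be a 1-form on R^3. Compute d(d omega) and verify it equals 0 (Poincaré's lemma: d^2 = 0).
d(d omega) = 0

Step 1: d omega = sum_{i<j} (∂f_j/∂x_i - ∂f_i/∂x_j) dx_i ∧ dx_j:
  coeff of dx ∧ dy: -3*y - 2*z
  coeff of dx ∧ dz: -x - 2*y + 2*z
  coeff of dy ∧ dz: -y
Step 2: Apply d again to each 2-form coefficient. The only possible 3-form in R^3 is dx ∧ dy ∧ dz, with coefficient
  ∂(coeff of dy∧dz)/∂x - ∂(coeff of dx∧dz)/∂y + ∂(coeff of dx∧dy)/∂z
  = ∂/∂x (-y) - ∂/∂y (-x - 2*y + 2*z) + ∂/∂z (-3*y - 2*z).
Each of these terms simplifies to sums of mixed partials that cancel in pairs. The result is 0 (by equality of mixed partials for smooth functions — Schwarz / Clairaut).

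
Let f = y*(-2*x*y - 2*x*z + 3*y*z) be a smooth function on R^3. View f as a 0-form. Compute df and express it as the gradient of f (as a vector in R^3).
df = (2*y*(-y - z)) dx + (-4*x*y - 2*x*z + 6*y*z) dy + (y*(-2*x + 3*y)) dz; grad f = (2*y*(-y - z), -4*x*y - 2*x*z + 6*y*z, y*(-2*x + 3*y))

For a 0-form f, d f = (∂f/∂x) dx + (∂f/∂y) dy + (∂f/∂z) dz. The components of the vector representation are exactly the entries of grad f in Cartesian coordinates:
  ∂f/∂x = 2*y*(-y - z)
  ∂f/∂y = -4*x*y - 2*x*z + 6*y*z
  ∂f/∂z = y*(-2*x + 3*y).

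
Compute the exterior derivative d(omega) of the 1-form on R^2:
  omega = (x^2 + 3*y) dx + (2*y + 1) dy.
d(omega) = (-3) dx ∧ dy

For a 1-form omega = sum_i f_i dx_i, the exterior derivative is
  d(omega) = sum_{i < j} (∂f_j/∂x_i - ∂f_i/∂x_j) dx_i ∧ dx_j.
  coefficient of dx ∧ dy: ∂f_2/∂x - ∂f_1/∂y = ∂(2*y + 1)/∂x - ∂(x^2 + 3*y)/∂y = -3
Assembling: d(omega) = (-3) dx ∧ dy.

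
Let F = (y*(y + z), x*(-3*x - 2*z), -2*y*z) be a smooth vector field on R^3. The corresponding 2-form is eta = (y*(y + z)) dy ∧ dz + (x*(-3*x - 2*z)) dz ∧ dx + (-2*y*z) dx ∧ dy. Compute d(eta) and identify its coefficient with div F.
d(eta) = (-2*y) dx ∧ dy ∧ dz; div F = -2*y

For a 2-form in R^3 of the form above, applying d gives a 3-form with coefficient ∂P/∂x + ∂Q/∂y + ∂R/∂z:
  ∂P/∂x = 0
  ∂Q/∂y = 0
  ∂R/∂z = -2*y
Sum = -2*y, which is exactly div F.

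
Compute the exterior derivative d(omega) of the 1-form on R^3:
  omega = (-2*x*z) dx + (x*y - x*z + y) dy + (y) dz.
d(omega) = (y - z) dx ∧ dy + (2*x) dx ∧ dz + (x + 1) dy ∧ dz

For a 1-form omega = sum_i f_i dx_i, the exterior derivative is
  d(omega) = sum_{i < j} (∂f_j/∂x_i - ∂f_i/∂x_j) dx_i ∧ dx_j.
  coefficient of dx ∧ dy: ∂f_2/∂x - ∂f_1/∂y = ∂(x*y - x*z + y)/∂x - ∂(-2*x*z)/∂y = y - z
  coefficient of dx ∧ dz: ∂f_3/∂x - ∂f_1/∂z = ∂(y)/∂x - ∂(-2*x*z)/∂z = 2*x
  coefficient of dy ∧ dz: ∂f_3/∂y - ∂f_2/∂z = ∂(y)/∂y - ∂(x*y - x*z + y)/∂z = x + 1
Assembling: d(omega) = (y - z) dx ∧ dy + (2*x) dx ∧ dz + (x + 1) dy ∧ dz.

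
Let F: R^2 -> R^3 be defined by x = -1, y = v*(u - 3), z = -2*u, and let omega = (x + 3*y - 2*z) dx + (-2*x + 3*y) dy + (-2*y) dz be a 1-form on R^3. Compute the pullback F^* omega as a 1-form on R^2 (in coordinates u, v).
F^* omega = (v*(3*u*v + 4*u - 9*v - 10)) du + (3*u^2*v - 18*u*v + 2*u + 27*v - 6) dv

Using F^*(f dg) = (f ∘ F) d(g ∘ F), substitute each coordinate x_i by F_i(u, v) in f_i, and replace dx_i by d F_i = (∂F_i/∂u) du + (∂F_i/∂v) dv.
  For the x component: f_1(F) = 3*u*v + 4*u - 9*v - 1; d F_1 = (0) du + (0) dv
  For the y component: f_2(F) = 3*u*v - 9*v + 2; d F_2 = (v) du + (u - 3) dv
  For the z component: f_3(F) = 2*v*(3 - u); d F_3 = (-2) du + (0) dv
Combining and collecting du, dv coefficients:
  coeff of du: v*(3*u*v + 4*u - 9*v - 10)
  coeff of dv: 3*u^2*v - 18*u*v + 2*u + 27*v - 6
F^* omega = (v*(3*u*v + 4*u - 9*v - 10)) du + (3*u^2*v - 18*u*v + 2*u + 27*v - 6) dv.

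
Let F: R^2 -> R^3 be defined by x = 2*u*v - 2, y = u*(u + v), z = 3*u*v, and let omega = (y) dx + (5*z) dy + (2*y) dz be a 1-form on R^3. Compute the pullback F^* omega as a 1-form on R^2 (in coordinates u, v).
F^* omega = (u*v*(38*u + 23*v)) du + (u^2*(8*u + 23*v)) dv

Using F^*(f dg) = (f ∘ F) d(g ∘ F), substitute each coordinate x_i by F_i(u, v) in f_i, and replace dx_i by d F_i = (∂F_i/∂u) du + (∂F_i/∂v) dv.
  For the x component: f_1(F) = u*(u + v); d F_1 = (2*v) du + (2*u) dv
  For the y component: f_2(F) = 15*u*v; d F_2 = (2*u + v) du + (u) dv
  For the z component: f_3(F) = 2*u*(u + v); d F_3 = (3*v) du + (3*u) dv
Combining and collecting du, dv coefficients:
  coeff of du: u*v*(38*u + 23*v)
  coeff of dv: u^2*(8*u + 23*v)
F^* omega = (u*v*(38*u + 23*v)) du + (u^2*(8*u + 23*v)) dv.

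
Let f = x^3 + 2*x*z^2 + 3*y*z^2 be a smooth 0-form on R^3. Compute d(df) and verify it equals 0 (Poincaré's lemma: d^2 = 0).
d(df) = 0

Step 1: df = sum_i (∂f/∂x_i) dx_i = (3*x^2 + 2*z^2) dx + (3*z^2) dy + (2*z*(2*x + 3*y)) dz.
Step 2: Apply d again. Using the 1-form formula, the coefficient of dx ∧ dy in d(df) is ∂^2 f/∂x ∂y - ∂^2 f/∂y ∂x = (0) - (0) = 0 (equality of mixed partials for smooth f).
Similarly for dx ∧ dz and dy ∧ dz — all coefficients vanish. So d(df) = 0.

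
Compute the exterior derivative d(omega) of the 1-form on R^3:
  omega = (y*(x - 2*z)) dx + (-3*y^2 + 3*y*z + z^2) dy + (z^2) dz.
d(omega) = (-x + 2*z) dx ∧ dy + (2*y) dx ∧ dz + (-3*y - 2*z) dy ∧ dz

For a 1-form omega = sum_i f_i dx_i, the exterior derivative is
  d(omega) = sum_{i < j} (∂f_j/∂x_i - ∂f_i/∂x_j) dx_i ∧ dx_j.
  coefficient of dx ∧ dy: ∂f_2/∂x - ∂f_1/∂y = ∂(-3*y^2 + 3*y*z + z^2)/∂x - ∂(y*(x - 2*z))/∂y = -x + 2*z
  coefficient of dx ∧ dz: ∂f_3/∂x - ∂f_1/∂z = ∂(z^2)/∂x - ∂(y*(x - 2*z))/∂z = 2*y
  coefficient of dy ∧ dz: ∂f_3/∂y - ∂f_2/∂z = ∂(z^2)/∂y - ∂(-3*y^2 + 3*y*z + z^2)/∂z = -3*y - 2*z
Assembling: d(omega) = (-x + 2*z) dx ∧ dy + (2*y) dx ∧ dz + (-3*y - 2*z) dy ∧ dz.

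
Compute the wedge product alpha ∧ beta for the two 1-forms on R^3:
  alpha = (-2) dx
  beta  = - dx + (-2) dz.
alpha ∧ beta = (4) dx ∧ dz

Distribute the wedge, using dx_i ∧ dx_j = -dx_j ∧ dx_i and dx_i ∧ dx_i = 0. For each pair (i, j) with i < j, the coefficient of dx_i ∧ dx_j in alpha ∧ beta is (alpha_i * beta_j - alpha_j * beta_i). Collecting: alpha ∧ beta = (4) dx ∧ dz.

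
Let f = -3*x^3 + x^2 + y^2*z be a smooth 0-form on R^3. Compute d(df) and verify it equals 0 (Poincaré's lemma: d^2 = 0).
d(df) = 0

Step 1: df = sum_i (∂f/∂x_i) dx_i = (x*(2 - 9*x)) dx + (2*y*z) dy + (y^2) dz.
Step 2: Apply d again. Using the 1-form formula, the coefficient of dx ∧ dy in d(df) is ∂^2 f/∂x ∂y - ∂^2 f/∂y ∂x = (0) - (0) = 0 (equality of mixed partials for smooth f).
Similarly for dx ∧ dz and dy ∧ dz — all coefficients vanish. So d(df) = 0.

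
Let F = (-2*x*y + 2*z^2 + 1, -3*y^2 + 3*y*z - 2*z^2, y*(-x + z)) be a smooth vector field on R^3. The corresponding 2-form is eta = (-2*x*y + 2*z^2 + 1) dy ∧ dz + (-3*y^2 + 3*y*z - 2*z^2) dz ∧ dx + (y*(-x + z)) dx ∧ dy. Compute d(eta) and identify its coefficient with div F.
d(eta) = (-7*y + 3*z) dx ∧ dy ∧ dz; div F = -7*y + 3*z

For a 2-form in R^3 of the form above, applying d gives a 3-form with coefficient ∂P/∂x + ∂Q/∂y + ∂R/∂z:
  ∂P/∂x = -2*y
  ∂Q/∂y = -6*y + 3*z
  ∂R/∂z = y
Sum = -7*y + 3*z, which is exactly div F.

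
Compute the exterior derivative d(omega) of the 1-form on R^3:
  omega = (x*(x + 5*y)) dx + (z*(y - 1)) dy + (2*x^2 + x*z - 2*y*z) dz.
d(omega) = (-5*x) dx ∧ dy + (4*x + z) dx ∧ dz + (-y - 2*z + 1) dy ∧ dz

For a 1-form omega = sum_i f_i dx_i, the exterior derivative is
  d(omega) = sum_{i < j} (∂f_j/∂x_i - ∂f_i/∂x_j) dx_i ∧ dx_j.
  coefficient of dx ∧ dy: ∂f_2/∂x - ∂f_1/∂y = ∂(z*(y - 1))/∂x - ∂(x*(x + 5*y))/∂y = -5*x
  coefficient of dx ∧ dz: ∂f_3/∂x - ∂f_1/∂z = ∂(2*x^2 + x*z - 2*y*z)/∂x - ∂(x*(x + 5*y))/∂z = 4*x + z
  coefficient of dy ∧ dz: ∂f_3/∂y - ∂f_2/∂z = ∂(2*x^2 + x*z - 2*y*z)/∂y - ∂(z*(y - 1))/∂z = -y - 2*z + 1
Assembling: d(omega) = (-5*x) dx ∧ dy + (4*x + z) dx ∧ dz + (-y - 2*z + 1) dy ∧ dz.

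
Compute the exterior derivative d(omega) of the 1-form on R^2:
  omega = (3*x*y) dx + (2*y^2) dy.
d(omega) = (-3*x) dx ∧ dy

For a 1-form omega = sum_i f_i dx_i, the exterior derivative is
  d(omega) = sum_{i < j} (∂f_j/∂x_i - ∂f_i/∂x_j) dx_i ∧ dx_j.
  coefficient of dx ∧ dy: ∂f_2/∂x - ∂f_1/∂y = ∂(2*y^2)/∂x - ∂(3*x*y)/∂y = -3*x
Assembling: d(omega) = (-3*x) dx ∧ dy.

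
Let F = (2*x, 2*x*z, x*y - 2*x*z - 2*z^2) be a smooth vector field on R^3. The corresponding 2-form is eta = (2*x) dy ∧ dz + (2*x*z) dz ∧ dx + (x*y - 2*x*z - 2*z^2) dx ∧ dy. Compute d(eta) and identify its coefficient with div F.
d(eta) = (-2*x - 4*z + 2) dx ∧ dy ∧ dz; div F = -2*x - 4*z + 2

For a 2-form in R^3 of the form above, applying d gives a 3-form with coefficient ∂P/∂x + ∂Q/∂y + ∂R/∂z:
  ∂P/∂x = 2
  ∂Q/∂y = 0
  ∂R/∂z = -2*x - 4*z
Sum = -2*x - 4*z + 2, which is exactly div F.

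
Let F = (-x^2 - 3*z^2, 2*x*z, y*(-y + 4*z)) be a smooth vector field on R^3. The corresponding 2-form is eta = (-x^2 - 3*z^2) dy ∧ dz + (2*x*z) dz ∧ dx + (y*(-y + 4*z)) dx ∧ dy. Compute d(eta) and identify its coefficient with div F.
d(eta) = (-2*x + 4*y) dx ∧ dy ∧ dz; div F = -2*x + 4*y

For a 2-form in R^3 of the form above, applying d gives a 3-form with coefficient ∂P/∂x + ∂Q/∂y + ∂R/∂z:
  ∂P/∂x = -2*x
  ∂Q/∂y = 0
  ∂R/∂z = 4*y
Sum = -2*x + 4*y, which is exactly div F.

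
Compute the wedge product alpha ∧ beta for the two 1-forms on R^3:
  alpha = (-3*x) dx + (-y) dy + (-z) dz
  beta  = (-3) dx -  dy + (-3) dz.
alpha ∧ beta = (3*x - 3*y) dx ∧ dy + (9*x - 3*z) dx ∧ dz + (3*y - z) dy ∧ dz

Distribute the wedge, using dx_i ∧ dx_j = -dx_j ∧ dx_i and dx_i ∧ dx_i = 0. For each pair (i, j) with i < j, the coefficient of dx_i ∧ dx_j in alpha ∧ beta is (alpha_i * beta_j - alpha_j * beta_i). Collecting: alpha ∧ beta = (3*x - 3*y) dx ∧ dy + (9*x - 3*z) dx ∧ dz + (3*y - z) dy ∧ dz.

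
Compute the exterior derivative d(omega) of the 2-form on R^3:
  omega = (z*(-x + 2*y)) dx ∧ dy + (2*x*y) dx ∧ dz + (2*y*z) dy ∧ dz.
d(omega) = (-3*x + 2*y) dx ∧ dy ∧ dz

For a 2-form omega = sum_{i<j} g_{ij} dx_i ∧ dx_j, the exterior derivative is
  d(omega) = sum_{i<j} d(g_{ij}) ∧ dx_i ∧ dx_j = sum_{i<j, k} (∂g_{ij}/∂x_k) dx_k ∧ dx_i ∧ dx_j.
Expand each term, using dx_k ∧ dx_i ∧ dx_j = sgn(permutation) dx_{(a)} ∧ dx_{(b)} ∧ dx_{(c)} with (a < b < c) sorted:
  d(z*(-x + 2*y)) includes (∂/∂z)(z*(-x + 2*y)) dz = (-x + 2*y) dz, which multiplied by dx ∧ dy gives (-x + 2*y) dx ∧ dy ∧ dz
  d(2*x*y) includes (∂/∂y)(2*x*y) dy = (2*x) dy, which multiplied by dx ∧ dz gives (-2*x) dx ∧ dy ∧ dz
Collecting like 3-forms: d(omega) = (-3*x + 2*y) dx ∧ dy ∧ dz.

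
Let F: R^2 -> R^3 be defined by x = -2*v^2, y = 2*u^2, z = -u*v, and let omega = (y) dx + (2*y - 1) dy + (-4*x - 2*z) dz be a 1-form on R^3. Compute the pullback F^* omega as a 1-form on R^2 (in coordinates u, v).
F^* omega = (16*u^3 - 2*u*v^2 - 4*u - 8*v^3) du + (2*u*v*(-5*u - 4*v)) dv

Using F^*(f dg) = (f ∘ F) d(g ∘ F), substitute each coordinate x_i by F_i(u, v) in f_i, and replace dx_i by d F_i = (∂F_i/∂u) du + (∂F_i/∂v) dv.
  For the x component: f_1(F) = 2*u^2; d F_1 = (0) du + (-4*v) dv
  For the y component: f_2(F) = 4*u^2 - 1; d F_2 = (4*u) du + (0) dv
  For the z component: f_3(F) = 2*v*(u + 4*v); d F_3 = (-v) du + (-u) dv
Combining and collecting du, dv coefficients:
  coeff of du: 16*u^3 - 2*u*v^2 - 4*u - 8*v^3
  coeff of dv: 2*u*v*(-5*u - 4*v)
F^* omega = (16*u^3 - 2*u*v^2 - 4*u - 8*v^3) du + (2*u*v*(-5*u - 4*v)) dv.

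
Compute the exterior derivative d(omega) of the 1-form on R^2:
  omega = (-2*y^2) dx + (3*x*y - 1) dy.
d(omega) = (7*y) dx ∧ dy

For a 1-form omega = sum_i f_i dx_i, the exterior derivative is
  d(omega) = sum_{i < j} (∂f_j/∂x_i - ∂f_i/∂x_j) dx_i ∧ dx_j.
  coefficient of dx ∧ dy: ∂f_2/∂x - ∂f_1/∂y = ∂(3*x*y - 1)/∂x - ∂(-2*y^2)/∂y = 7*y
Assembling: d(omega) = (7*y) dx ∧ dy.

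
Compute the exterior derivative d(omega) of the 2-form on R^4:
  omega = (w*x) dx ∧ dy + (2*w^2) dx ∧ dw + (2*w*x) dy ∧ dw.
d(omega) = (2*w + x) dx ∧ dy ∧ dw

For a 2-form omega = sum_{i<j} g_{ij} dx_i ∧ dx_j, the exterior derivative is
  d(omega) = sum_{i<j} d(g_{ij}) ∧ dx_i ∧ dx_j = sum_{i<j, k} (∂g_{ij}/∂x_k) dx_k ∧ dx_i ∧ dx_j.
Expand each term, using dx_k ∧ dx_i ∧ dx_j = sgn(permutation) dx_{(a)} ∧ dx_{(b)} ∧ dx_{(c)} with (a < b < c) sorted:
  d(w*x) includes (∂/∂w)(w*x) dw = (x) dw, which multiplied by dx ∧ dy gives (x) dx ∧ dy ∧ dw
  d(2*w*x) includes (∂/∂x)(2*w*x) dx = (2*w) dx, which multiplied by dy ∧ dw gives (2*w) dx ∧ dy ∧ dw
Collecting like 3-forms: d(omega) = (2*w + x) dx ∧ dy ∧ dw.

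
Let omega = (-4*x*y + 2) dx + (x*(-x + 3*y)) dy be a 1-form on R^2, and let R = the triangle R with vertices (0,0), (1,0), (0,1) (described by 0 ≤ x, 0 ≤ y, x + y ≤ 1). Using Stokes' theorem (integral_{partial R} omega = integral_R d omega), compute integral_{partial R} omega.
integral_(partial R) omega = 5/6

Stokes: integral_partial_R omega = integral_R d omega with d omega = (∂Q/∂x - ∂P/∂y) dx ∧ dy.
  ∂Q/∂x = -2*x + 3*y
  ∂P/∂y = -4*x
  integrand = ∂Q/∂x - ∂P/∂y = 2*x + 3*y.
Integrating over R: integral_0^1 integral_0^{1-x} (2*x + 3*y) dy dx = 5/6.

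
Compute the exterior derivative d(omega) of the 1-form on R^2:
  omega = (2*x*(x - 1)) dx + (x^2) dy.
d(omega) = (2*x) dx ∧ dy

For a 1-form omega = sum_i f_i dx_i, the exterior derivative is
  d(omega) = sum_{i < j} (∂f_j/∂x_i - ∂f_i/∂x_j) dx_i ∧ dx_j.
  coefficient of dx ∧ dy: ∂f_2/∂x - ∂f_1/∂y = ∂(x^2)/∂x - ∂(2*x*(x - 1))/∂y = 2*x
Assembling: d(omega) = (2*x) dx ∧ dy.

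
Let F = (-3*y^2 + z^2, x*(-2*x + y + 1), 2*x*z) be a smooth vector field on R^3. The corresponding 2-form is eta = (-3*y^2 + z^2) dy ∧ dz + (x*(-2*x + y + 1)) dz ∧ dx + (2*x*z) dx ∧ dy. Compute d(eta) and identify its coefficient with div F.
d(eta) = (3*x) dx ∧ dy ∧ dz; div F = 3*x

For a 2-form in R^3 of the form above, applying d gives a 3-form with coefficient ∂P/∂x + ∂Q/∂y + ∂R/∂z:
  ∂P/∂x = 0
  ∂Q/∂y = x
  ∂R/∂z = 2*x
Sum = 3*x, which is exactly div F.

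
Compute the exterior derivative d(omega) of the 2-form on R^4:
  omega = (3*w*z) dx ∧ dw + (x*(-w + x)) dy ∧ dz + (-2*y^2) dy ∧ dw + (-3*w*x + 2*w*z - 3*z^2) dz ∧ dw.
d(omega) = (-6*w) dx ∧ dz ∧ dw + (-w + 2*x) dx ∧ dy ∧ dz + (-x) dy ∧ dz ∧ dw

For a 2-form omega = sum_{i<j} g_{ij} dx_i ∧ dx_j, the exterior derivative is
  d(omega) = sum_{i<j} d(g_{ij}) ∧ dx_i ∧ dx_j = sum_{i<j, k} (∂g_{ij}/∂x_k) dx_k ∧ dx_i ∧ dx_j.
Expand each term, using dx_k ∧ dx_i ∧ dx_j = sgn(permutation) dx_{(a)} ∧ dx_{(b)} ∧ dx_{(c)} with (a < b < c) sorted:
  d(3*w*z) includes (∂/∂z)(3*w*z) dz = (3*w) dz, which multiplied by dx ∧ dw gives (-3*w) dx ∧ dz ∧ dw
  d(x*(-w + x)) includes (∂/∂x)(x*(-w + x)) dx = (-w + 2*x) dx, which multiplied by dy ∧ dz gives (-w + 2*x) dx ∧ dy ∧ dz
  d(x*(-w + x)) includes (∂/∂w)(x*(-w + x)) dw = (-x) dw, which multiplied by dy ∧ dz gives (-x) dy ∧ dz ∧ dw
  d(-3*w*x + 2*w*z - 3*z^2) includes (∂/∂x)(-3*w*x + 2*w*z - 3*z^2) dx = (-3*w) dx, which multiplied by dz ∧ dw gives (-3*w) dx ∧ dz ∧ dw
Collecting like 3-forms: d(omega) = (-6*w) dx ∧ dz ∧ dw + (-w + 2*x) dx ∧ dy ∧ dz + (-x) dy ∧ dz ∧ dw.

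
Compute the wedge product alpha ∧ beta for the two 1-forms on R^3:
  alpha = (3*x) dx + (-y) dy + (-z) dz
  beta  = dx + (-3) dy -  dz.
alpha ∧ beta = (-9*x + y) dx ∧ dy + (-3*x + z) dx ∧ dz + (y - 3*z) dy ∧ dz

Distribute the wedge, using dx_i ∧ dx_j = -dx_j ∧ dx_i and dx_i ∧ dx_i = 0. For each pair (i, j) with i < j, the coefficient of dx_i ∧ dx_j in alpha ∧ beta is (alpha_i * beta_j - alpha_j * beta_i). Collecting: alpha ∧ beta = (-9*x + y) dx ∧ dy + (-3*x + z) dx ∧ dz + (y - 3*z) dy ∧ dz.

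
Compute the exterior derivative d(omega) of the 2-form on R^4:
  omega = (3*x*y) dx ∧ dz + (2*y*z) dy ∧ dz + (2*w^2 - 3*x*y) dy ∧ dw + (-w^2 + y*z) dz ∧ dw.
d(omega) = (-3*x) dx ∧ dy ∧ dz + (-3*y) dx ∧ dy ∧ dw + (z) dy ∧ dz ∧ dw

For a 2-form omega = sum_{i<j} g_{ij} dx_i ∧ dx_j, the exterior derivative is
  d(omega) = sum_{i<j} d(g_{ij}) ∧ dx_i ∧ dx_j = sum_{i<j, k} (∂g_{ij}/∂x_k) dx_k ∧ dx_i ∧ dx_j.
Expand each term, using dx_k ∧ dx_i ∧ dx_j = sgn(permutation) dx_{(a)} ∧ dx_{(b)} ∧ dx_{(c)} with (a < b < c) sorted:
  d(3*x*y) includes (∂/∂y)(3*x*y) dy = (3*x) dy, which multiplied by dx ∧ dz gives (-3*x) dx ∧ dy ∧ dz
  d(2*w^2 - 3*x*y) includes (∂/∂x)(2*w^2 - 3*x*y) dx = (-3*y) dx, which multiplied by dy ∧ dw gives (-3*y) dx ∧ dy ∧ dw
  d(-w^2 + y*z) includes (∂/∂y)(-w^2 + y*z) dy = (z) dy, which multiplied by dz ∧ dw gives (z) dy ∧ dz ∧ dw
Collecting like 3-forms: d(omega) = (-3*x) dx ∧ dy ∧ dz + (-3*y) dx ∧ dy ∧ dw + (z) dy ∧ dz ∧ dw.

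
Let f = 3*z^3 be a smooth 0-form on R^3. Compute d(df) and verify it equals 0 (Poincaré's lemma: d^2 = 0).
d(df) = 0

Step 1: df = sum_i (∂f/∂x_i) dx_i = (0) dx + (0) dy + (9*z^2) dz.
Step 2: Apply d again. Using the 1-form formula, the coefficient of dx ∧ dy in d(df) is ∂^2 f/∂x ∂y - ∂^2 f/∂y ∂x = (0) - (0) = 0 (equality of mixed partials for smooth f).
Similarly for dx ∧ dz and dy ∧ dz — all coefficients vanish. So d(df) = 0.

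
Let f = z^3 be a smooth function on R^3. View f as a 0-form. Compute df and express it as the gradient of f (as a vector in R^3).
df = (0) dx + (0) dy + (3*z^2) dz; grad f = (0, 0, 3*z^2)

For a 0-form f, d f = (∂f/∂x) dx + (∂f/∂y) dy + (∂f/∂z) dz. The components of the vector representation are exactly the entries of grad f in Cartesian coordinates:
  ∂f/∂x = 0
  ∂f/∂y = 0
  ∂f/∂z = 3*z^2.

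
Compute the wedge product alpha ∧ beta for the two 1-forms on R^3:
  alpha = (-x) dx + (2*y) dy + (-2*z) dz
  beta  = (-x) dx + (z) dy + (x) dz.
alpha ∧ beta = (x*(2*y - z)) dx ∧ dy + (-x*(x + 2*z)) dx ∧ dz + (2*x*y + 2*z^2) dy ∧ dz

Distribute the wedge, using dx_i ∧ dx_j = -dx_j ∧ dx_i and dx_i ∧ dx_i = 0. For each pair (i, j) with i < j, the coefficient of dx_i ∧ dx_j in alpha ∧ beta is (alpha_i * beta_j - alpha_j * beta_i). Collecting: alpha ∧ beta = (x*(2*y - z)) dx ∧ dy + (-x*(x + 2*z)) dx ∧ dz + (2*x*y + 2*z^2) dy ∧ dz.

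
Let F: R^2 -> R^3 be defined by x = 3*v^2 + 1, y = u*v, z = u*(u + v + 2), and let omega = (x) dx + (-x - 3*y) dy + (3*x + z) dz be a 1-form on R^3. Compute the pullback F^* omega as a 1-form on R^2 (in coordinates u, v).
F^* omega = (2*u^3 + 3*u^2*v + 6*u^2 + 16*u*v^2 + 4*u*v + 10*u + 6*v^3 + 18*v^2 + 2*v + 6) du + (u^3 - 2*u^2*v + 2*u^2 + 6*u*v^2 + 2*u + 18*v^3 + 6*v) dv

Using F^*(f dg) = (f ∘ F) d(g ∘ F), substitute each coordinate x_i by F_i(u, v) in f_i, and replace dx_i by d F_i = (∂F_i/∂u) du + (∂F_i/∂v) dv.
  For the x component: f_1(F) = 3*v^2 + 1; d F_1 = (0) du + (6*v) dv
  For the y component: f_2(F) = -3*u*v - 3*v^2 - 1; d F_2 = (v) du + (u) dv
  For the z component: f_3(F) = u^2 + u*v + 2*u + 9*v^2 + 3; d F_3 = (2*u + v + 2) du + (u) dv
Combining and collecting du, dv coefficients:
  coeff of du: 2*u^3 + 3*u^2*v + 6*u^2 + 16*u*v^2 + 4*u*v + 10*u + 6*v^3 + 18*v^2 + 2*v + 6
  coeff of dv: u^3 - 2*u^2*v + 2*u^2 + 6*u*v^2 + 2*u + 18*v^3 + 6*v
F^* omega = (2*u^3 + 3*u^2*v + 6*u^2 + 16*u*v^2 + 4*u*v + 10*u + 6*v^3 + 18*v^2 + 2*v + 6) du + (u^3 - 2*u^2*v + 2*u^2 + 6*u*v^2 + 2*u + 18*v^3 + 6*v) dv.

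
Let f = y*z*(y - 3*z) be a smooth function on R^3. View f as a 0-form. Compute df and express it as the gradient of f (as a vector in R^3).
df = (0) dx + (z*(2*y - 3*z)) dy + (y*(y - 6*z)) dz; grad f = (0, z*(2*y - 3*z), y*(y - 6*z))

For a 0-form f, d f = (∂f/∂x) dx + (∂f/∂y) dy + (∂f/∂z) dz. The components of the vector representation are exactly the entries of grad f in Cartesian coordinates:
  ∂f/∂x = 0
  ∂f/∂y = z*(2*y - 3*z)
  ∂f/∂z = y*(y - 6*z).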